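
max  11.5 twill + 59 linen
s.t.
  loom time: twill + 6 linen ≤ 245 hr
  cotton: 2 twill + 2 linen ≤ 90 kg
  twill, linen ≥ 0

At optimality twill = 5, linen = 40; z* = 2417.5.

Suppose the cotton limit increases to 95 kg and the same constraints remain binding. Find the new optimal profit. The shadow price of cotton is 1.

2422.5

Δb = 5, so new z* = 2417.5 + (1)·(5) = 2417.5 + 5 = 2422.5.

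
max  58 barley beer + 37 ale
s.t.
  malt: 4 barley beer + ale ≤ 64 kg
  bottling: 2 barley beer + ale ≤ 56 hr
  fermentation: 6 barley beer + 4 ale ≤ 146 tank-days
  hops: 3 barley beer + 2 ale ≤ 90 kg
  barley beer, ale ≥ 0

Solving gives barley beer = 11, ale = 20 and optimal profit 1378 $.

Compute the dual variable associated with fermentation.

Binding: malt and fermentation. Non-binding: bottling (14 unused), hops (17 unused).
Slack constraints have shadow price 0 (complementary slackness).
Dual feasibility on the basic columns requires 4·y_malt + 6·y_fermentation = 58, 1·y_malt + 4·y_fermentation = 37.
This yields shadow prices y_malt = 1, y_fermentation = 9.
Shadow price of fermentation = 9.

9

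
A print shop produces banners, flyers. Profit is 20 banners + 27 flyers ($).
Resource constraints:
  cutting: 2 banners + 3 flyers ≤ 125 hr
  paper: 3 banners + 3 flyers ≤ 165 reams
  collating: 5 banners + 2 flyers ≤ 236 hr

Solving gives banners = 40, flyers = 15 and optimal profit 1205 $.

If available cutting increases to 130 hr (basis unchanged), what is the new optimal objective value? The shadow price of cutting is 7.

Δb = 5, so new z* = 1205 + (7)·(5) = 1205 + 35 = 1240.

1240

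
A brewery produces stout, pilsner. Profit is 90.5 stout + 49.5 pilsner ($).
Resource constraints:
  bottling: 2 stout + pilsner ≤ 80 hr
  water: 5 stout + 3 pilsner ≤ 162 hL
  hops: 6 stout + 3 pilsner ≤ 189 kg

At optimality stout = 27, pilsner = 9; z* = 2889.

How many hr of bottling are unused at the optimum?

17

bottling used = 2·27 + 1·9 = 63; slack = 80 − 63 = 17.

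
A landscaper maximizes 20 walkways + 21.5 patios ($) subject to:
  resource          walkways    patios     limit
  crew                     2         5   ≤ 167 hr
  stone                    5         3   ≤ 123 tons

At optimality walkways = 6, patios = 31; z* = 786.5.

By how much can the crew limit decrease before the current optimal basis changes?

Binding constraints: crew, stone. The basis is B = [[2,5],[5,3]] with det -19.
Per unit decrease in crew, x* moves by d = (0.1579, -0.2632).
The basis stays optimal until patios reaches 0; allowable decrease = 117.8 hr.

117.8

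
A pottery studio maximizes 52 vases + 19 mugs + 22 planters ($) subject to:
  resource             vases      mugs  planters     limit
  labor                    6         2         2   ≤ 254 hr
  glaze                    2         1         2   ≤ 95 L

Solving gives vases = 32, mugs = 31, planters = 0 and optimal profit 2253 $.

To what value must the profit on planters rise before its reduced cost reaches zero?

Check each constraint at x*: labor 254/254 (tight); glaze 95/95 (tight).
Dual feasibility on the basic columns requires 6·y_labor + 2·y_glaze = 52, 2·y_labor + 1·y_glaze = 19.
This yields shadow prices y_labor = 7, y_glaze = 5.
planters enters the basis when its profit ≥ yᵀa₃ = 7·2 + 5·2 = 24.

24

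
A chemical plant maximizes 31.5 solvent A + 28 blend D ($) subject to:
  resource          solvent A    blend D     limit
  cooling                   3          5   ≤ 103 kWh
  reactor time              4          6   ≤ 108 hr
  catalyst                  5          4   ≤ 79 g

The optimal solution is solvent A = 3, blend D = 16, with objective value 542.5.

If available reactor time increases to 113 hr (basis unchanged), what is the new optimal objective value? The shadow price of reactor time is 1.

Δb = 5, so new z* = 542.5 + (1)·(5) = 542.5 + 5 = 547.5.

547.5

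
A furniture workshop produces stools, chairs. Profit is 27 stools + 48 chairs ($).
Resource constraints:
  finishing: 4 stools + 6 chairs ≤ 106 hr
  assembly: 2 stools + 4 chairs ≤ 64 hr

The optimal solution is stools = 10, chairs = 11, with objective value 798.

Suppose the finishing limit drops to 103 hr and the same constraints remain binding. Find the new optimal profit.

789

Check each constraint at x*: finishing 106/106 (tight); assembly 64/64 (tight).
From A_Bᵀ y = c: 4·y_finishing + 2·y_assembly = 27; 6·y_finishing + 4·y_assembly = 48.
→ y_finishing = 3 and y_assembly = 7.5.
Δz = y_finishing·Δb = 3 × (-3) = -9, so new z* = 798 − 9 = 789.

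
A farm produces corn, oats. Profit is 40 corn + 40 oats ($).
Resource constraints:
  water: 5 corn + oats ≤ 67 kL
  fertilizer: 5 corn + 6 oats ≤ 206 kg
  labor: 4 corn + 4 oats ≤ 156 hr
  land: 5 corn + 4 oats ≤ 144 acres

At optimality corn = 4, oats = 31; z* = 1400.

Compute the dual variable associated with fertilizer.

4

Binding: fertilizer and land. Non-binding: water (16 unused), labor (16 unused).
Since water, labor are not tight, their duals are 0.
The binding rows give the dual system: 5·y_fertilizer + 5·y_land = 40 and 6·y_fertilizer + 4·y_land = 40.
Solving: y_fertilizer = 4, y_land = 4.
Shadow price of fertilizer = 4.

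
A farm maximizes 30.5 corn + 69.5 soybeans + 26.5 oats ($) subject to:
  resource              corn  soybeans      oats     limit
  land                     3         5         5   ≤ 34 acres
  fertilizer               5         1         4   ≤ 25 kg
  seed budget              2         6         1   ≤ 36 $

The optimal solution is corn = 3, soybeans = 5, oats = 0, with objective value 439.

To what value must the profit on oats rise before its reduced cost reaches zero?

At the optimum: land uses 34 of 34 (binding); fertilizer uses 20 of 25 (slack = 5); seed budget uses 36 of 36 (binding).
By complementary slackness, y = 0 for the non-binding constraint.
The binding rows give the dual system: 3·y_land + 2·y_seed budget = 30.5 and 5·y_land + 6·y_seed budget = 69.5.
This yields shadow prices y_land = 5.5, y_seed budget = 7.
oats enters the basis when its profit ≥ yᵀa₃ = 5.5·5 + 7·1 = 34.5.

34.5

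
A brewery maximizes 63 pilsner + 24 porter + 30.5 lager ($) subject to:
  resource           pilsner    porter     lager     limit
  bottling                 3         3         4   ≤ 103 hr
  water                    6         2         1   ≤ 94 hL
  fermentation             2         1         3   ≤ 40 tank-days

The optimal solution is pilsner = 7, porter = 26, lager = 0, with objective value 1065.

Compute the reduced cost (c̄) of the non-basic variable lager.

-4

At the optimum: bottling uses 99 of 103 (slack = 4); water uses 94 of 94 (binding); fermentation uses 40 of 40 (binding).
Slack constraints have shadow price 0 (complementary slackness).
The binding rows give the dual system: 6·y_water + 2·y_fermentation = 63 and 2·y_water + 1·y_fermentation = 24.
This yields shadow prices y_water = 7.5, y_fermentation = 9.
Reduced cost of lager: c₃ − yᵀa₃ = 30.5 − (7.5·1 + 9·3) = 30.5 − 34.5 = -4.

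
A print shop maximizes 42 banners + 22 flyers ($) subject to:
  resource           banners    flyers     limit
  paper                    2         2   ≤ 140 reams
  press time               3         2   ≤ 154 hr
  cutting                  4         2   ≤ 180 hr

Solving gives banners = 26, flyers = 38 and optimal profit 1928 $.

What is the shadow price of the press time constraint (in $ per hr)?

2

Check each constraint at x*: paper 128/140 (slack 12); press time 154/154 (tight); cutting 180/180 (tight).
Since paper is not tight, its dual is 0.
The binding rows give the dual system: 3·y_press time + 4·y_cutting = 42 and 2·y_press time + 2·y_cutting = 22.
Solving: y_press time = 2, y_cutting = 9.
Shadow price of press time = 2.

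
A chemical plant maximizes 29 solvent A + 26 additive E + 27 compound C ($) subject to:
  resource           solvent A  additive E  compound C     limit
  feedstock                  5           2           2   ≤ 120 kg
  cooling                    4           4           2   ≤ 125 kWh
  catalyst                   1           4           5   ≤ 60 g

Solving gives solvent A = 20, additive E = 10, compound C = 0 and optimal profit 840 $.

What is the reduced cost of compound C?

Binding: feedstock and catalyst. Non-binding: cooling (5 unused).
By complementary slackness, y = 0 for the non-binding constraint.
Dual feasibility on the basic columns requires 5·y_feedstock + 1·y_catalyst = 29, 2·y_feedstock + 4·y_catalyst = 26.
→ y_feedstock = 5 and y_catalyst = 4.
Reduced cost of compound C: c₃ − yᵀa₃ = 27 − (5·2 + 4·5) = 27 − 30 = -3.

-3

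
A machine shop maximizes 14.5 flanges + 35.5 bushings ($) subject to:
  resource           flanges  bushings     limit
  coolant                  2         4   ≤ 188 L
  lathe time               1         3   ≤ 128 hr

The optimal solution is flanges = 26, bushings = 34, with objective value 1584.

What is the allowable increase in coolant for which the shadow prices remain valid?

Binding constraints: coolant, lathe time. The basis is B = [[2,4],[1,3]] with det 2.
Per unit increase in coolant, x* moves by d = (1.5, -0.5).
The basis stays optimal until bushings reaches 0; allowable increase = 68 L.

68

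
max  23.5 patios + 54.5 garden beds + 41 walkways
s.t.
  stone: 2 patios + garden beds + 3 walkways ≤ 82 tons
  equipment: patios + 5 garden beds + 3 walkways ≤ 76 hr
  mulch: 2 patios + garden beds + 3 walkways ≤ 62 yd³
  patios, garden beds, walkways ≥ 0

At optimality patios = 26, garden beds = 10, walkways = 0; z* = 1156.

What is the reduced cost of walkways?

At the optimum: stone uses 62 of 82 (slack = 20); equipment uses 76 of 76 (binding); mulch uses 62 of 62 (binding).
Since stone is not tight, its dual is 0.
The binding rows give the dual system: 1·y_equipment + 2·y_mulch = 23.5 and 5·y_equipment + 1·y_mulch = 54.5.
This yields shadow prices y_equipment = 9.5, y_mulch = 7.
Reduced cost of walkways: c₃ − yᵀa₃ = 41 − (9.5·3 + 7·3) = 41 − 49.5 = -8.5.

-8.5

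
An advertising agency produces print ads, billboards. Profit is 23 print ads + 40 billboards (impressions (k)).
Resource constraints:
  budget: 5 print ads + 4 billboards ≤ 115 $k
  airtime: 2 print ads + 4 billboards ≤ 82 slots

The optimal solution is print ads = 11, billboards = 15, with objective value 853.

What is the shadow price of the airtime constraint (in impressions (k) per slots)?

Check each constraint at x*: budget 115/115 (tight); airtime 82/82 (tight).
From A_Bᵀ y = c: 5·y_budget + 2·y_airtime = 23; 4·y_budget + 4·y_airtime = 40.
This yields shadow prices y_budget = 1, y_airtime = 9.
Shadow price of airtime = 9.

9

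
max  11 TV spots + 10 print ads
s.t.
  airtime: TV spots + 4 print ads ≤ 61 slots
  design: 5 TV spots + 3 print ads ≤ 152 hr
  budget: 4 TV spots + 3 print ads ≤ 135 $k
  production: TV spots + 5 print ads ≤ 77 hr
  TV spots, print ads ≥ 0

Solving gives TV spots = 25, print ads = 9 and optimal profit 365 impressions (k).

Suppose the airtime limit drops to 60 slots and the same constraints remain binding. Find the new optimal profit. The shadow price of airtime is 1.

364

Δb = -1, so new z* = 365 + (1)·(-1) = 365 − 1 = 364.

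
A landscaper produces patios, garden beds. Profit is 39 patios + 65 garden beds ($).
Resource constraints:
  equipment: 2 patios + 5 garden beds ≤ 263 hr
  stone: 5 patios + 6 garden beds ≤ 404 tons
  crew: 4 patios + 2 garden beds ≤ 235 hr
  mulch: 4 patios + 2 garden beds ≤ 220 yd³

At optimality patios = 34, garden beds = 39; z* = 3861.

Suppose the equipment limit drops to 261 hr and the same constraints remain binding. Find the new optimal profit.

3847

At the optimum: equipment uses 263 of 263 (binding); stone uses 404 of 404 (binding); crew uses 214 of 235 (slack = 21); mulch uses 214 of 220 (slack = 6).
Since crew, mulch are not tight, their duals are 0.
From A_Bᵀ y = c: 2·y_equipment + 5·y_stone = 39; 5·y_equipment + 6·y_stone = 65.
→ y_equipment = 7 and y_stone = 5.
Δz = y_equipment·Δb = 7 × (-2) = -14, so new z* = 3861 − 14 = 3847.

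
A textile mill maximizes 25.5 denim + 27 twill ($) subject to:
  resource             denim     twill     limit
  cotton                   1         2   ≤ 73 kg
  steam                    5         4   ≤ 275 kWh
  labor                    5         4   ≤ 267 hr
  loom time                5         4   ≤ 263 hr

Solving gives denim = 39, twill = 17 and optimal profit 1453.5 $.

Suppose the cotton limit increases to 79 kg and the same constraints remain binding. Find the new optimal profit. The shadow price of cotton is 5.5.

1486.5

Δb = 6, so new z* = 1453.5 + (5.5)·(6) = 1453.5 + 33 = 1486.5.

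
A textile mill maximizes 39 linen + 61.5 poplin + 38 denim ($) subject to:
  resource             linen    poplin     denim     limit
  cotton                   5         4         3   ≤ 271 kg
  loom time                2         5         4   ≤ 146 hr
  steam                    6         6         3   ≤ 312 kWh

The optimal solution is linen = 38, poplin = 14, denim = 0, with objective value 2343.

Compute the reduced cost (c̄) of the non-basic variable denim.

-4

At the optimum: cotton uses 246 of 271 (slack = 25); loom time uses 146 of 146 (binding); steam uses 312 of 312 (binding).
By complementary slackness, y = 0 for the non-binding constraint.
From A_Bᵀ y = c: 2·y_loom time + 6·y_steam = 39; 5·y_loom time + 6·y_steam = 61.5.
Solving: y_loom time = 7.5, y_steam = 4.
Reduced cost of denim: c₃ − yᵀa₃ = 38 − (7.5·4 + 4·3) = 38 − 42 = -4.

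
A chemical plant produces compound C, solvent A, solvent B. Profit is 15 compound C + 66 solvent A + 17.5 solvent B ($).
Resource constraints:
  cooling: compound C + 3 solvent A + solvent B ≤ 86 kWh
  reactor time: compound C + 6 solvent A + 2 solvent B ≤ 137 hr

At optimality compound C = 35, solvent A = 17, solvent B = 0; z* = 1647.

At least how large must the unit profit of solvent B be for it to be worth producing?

22

At the optimum: cooling uses 86 of 86 (binding); reactor time uses 137 of 137 (binding).
The binding rows give the dual system: 1·y_cooling + 1·y_reactor time = 15 and 3·y_cooling + 6·y_reactor time = 66.
→ y_cooling = 8 and y_reactor time = 7.
solvent B enters the basis when its profit ≥ yᵀa₃ = 8·1 + 7·2 = 22.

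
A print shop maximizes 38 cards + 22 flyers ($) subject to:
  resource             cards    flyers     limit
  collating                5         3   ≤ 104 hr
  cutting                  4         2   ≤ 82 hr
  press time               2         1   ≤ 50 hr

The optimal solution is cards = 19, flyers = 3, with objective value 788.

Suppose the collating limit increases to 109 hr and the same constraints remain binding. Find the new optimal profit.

818

Check each constraint at x*: collating 104/104 (tight); cutting 82/82 (tight); press time 41/50 (slack 9).
By complementary slackness, y = 0 for the non-binding constraint.
Dual feasibility on the basic columns requires 5·y_collating + 4·y_cutting = 38, 3·y_collating + 2·y_cutting = 22.
This yields shadow prices y_collating = 6, y_cutting = 2.
Δz = y_collating·Δb = 6 × (5) = 30, so new z* = 788 + 30 = 818.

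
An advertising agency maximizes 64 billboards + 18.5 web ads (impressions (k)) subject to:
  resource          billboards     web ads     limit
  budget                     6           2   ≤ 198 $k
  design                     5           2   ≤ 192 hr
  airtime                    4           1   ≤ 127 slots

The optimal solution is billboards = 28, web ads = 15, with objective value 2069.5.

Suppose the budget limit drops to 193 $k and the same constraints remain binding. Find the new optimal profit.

2044.5

Binding: budget and airtime. Non-binding: design (22 unused).
By complementary slackness, y = 0 for the non-binding constraint.
The binding rows give the dual system: 6·y_budget + 4·y_airtime = 64 and 2·y_budget + 1·y_airtime = 18.5.
→ y_budget = 5 and y_airtime = 8.5.
Δz = y_budget·Δb = 5 × (-5) = -25, so new z* = 2069.5 − 25 = 2044.5.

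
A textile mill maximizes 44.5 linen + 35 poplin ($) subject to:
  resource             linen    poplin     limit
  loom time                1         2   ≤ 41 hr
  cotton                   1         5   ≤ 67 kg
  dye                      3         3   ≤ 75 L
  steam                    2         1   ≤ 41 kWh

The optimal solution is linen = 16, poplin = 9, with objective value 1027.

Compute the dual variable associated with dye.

8.5

At the optimum: loom time uses 34 of 41 (slack = 7); cotton uses 61 of 67 (slack = 6); dye uses 75 of 75 (binding); steam uses 41 of 41 (binding).
Slack constraints have shadow price 0 (complementary slackness).
The binding rows give the dual system: 3·y_dye + 2·y_steam = 44.5 and 3·y_dye + 1·y_steam = 35.
This yields shadow prices y_dye = 8.5, y_steam = 9.5.
Shadow price of dye = 8.5.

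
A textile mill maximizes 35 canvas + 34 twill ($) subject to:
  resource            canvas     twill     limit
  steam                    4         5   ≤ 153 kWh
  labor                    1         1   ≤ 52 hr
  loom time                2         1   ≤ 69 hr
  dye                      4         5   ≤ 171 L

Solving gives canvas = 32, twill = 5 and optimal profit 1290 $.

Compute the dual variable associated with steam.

Check each constraint at x*: steam 153/153 (tight); labor 37/52 (slack 15); loom time 69/69 (tight); dye 153/171 (slack 18).
Slack constraints have shadow price 0 (complementary slackness).
The binding rows give the dual system: 4·y_steam + 2·y_loom time = 35 and 5·y_steam + 1·y_loom time = 34.
Solving: y_steam = 5.5, y_loom time = 6.5.
Shadow price of steam = 5.5.

5.5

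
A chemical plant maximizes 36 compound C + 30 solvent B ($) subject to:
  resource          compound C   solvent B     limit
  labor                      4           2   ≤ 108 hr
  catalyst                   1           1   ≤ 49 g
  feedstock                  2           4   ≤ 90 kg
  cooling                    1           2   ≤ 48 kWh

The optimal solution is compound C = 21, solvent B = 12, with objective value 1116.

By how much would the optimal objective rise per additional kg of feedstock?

Binding: labor and feedstock. Non-binding: catalyst (16 unused), cooling (3 unused).
Since catalyst, cooling are not tight, their duals are 0.
From A_Bᵀ y = c: 4·y_labor + 2·y_feedstock = 36; 2·y_labor + 4·y_feedstock = 30.
This yields shadow prices y_labor = 7, y_feedstock = 4.
Shadow price of feedstock = 4.

4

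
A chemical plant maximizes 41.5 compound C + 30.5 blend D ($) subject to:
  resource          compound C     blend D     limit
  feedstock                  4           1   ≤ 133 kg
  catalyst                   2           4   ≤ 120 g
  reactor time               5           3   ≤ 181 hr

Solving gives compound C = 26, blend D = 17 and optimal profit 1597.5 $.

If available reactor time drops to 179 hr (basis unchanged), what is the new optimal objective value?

At the optimum: feedstock uses 121 of 133 (slack = 12); catalyst uses 120 of 120 (binding); reactor time uses 181 of 181 (binding).
Since feedstock is not tight, its dual is 0.
From A_Bᵀ y = c: 2·y_catalyst + 5·y_reactor time = 41.5; 4·y_catalyst + 3·y_reactor time = 30.5.
Solving: y_catalyst = 2, y_reactor time = 7.5.
Δz = y_reactor time·Δb = 7.5 × (-2) = -15, so new z* = 1597.5 − 15 = 1582.5.

1582.5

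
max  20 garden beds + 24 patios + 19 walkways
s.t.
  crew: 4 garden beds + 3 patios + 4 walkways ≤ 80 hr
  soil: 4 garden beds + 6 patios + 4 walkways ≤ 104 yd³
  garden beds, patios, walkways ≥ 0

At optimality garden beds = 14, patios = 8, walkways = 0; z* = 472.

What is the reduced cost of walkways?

-1

Both crew and soil are binding at x*.
Dual feasibility on the basic columns requires 4·y_crew + 4·y_soil = 20, 3·y_crew + 6·y_soil = 24.
Solving: y_crew = 2, y_soil = 3.
Reduced cost of walkways: c₃ − yᵀa₃ = 19 − (2·4 + 3·4) = 19 − 20 = -1.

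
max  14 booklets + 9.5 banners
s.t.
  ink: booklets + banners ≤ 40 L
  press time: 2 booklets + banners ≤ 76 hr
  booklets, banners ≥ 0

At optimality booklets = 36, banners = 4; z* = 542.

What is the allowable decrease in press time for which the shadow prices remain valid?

36

Binding constraints: ink, press time. The basis is B = [[1,1],[2,1]] with det -1.
Per unit decrease in press time, x* moves by d = (-1, 1).
The basis stays optimal until booklets reaches 0; allowable decrease = 36 hr.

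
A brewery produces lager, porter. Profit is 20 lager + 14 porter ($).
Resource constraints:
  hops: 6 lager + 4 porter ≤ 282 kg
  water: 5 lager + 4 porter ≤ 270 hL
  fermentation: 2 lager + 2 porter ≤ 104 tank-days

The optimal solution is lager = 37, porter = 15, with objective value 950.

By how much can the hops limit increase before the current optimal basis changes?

Binding constraints: hops, fermentation. The basis is B = [[6,4],[2,2]] with det 4.
Per unit increase in hops, x* moves by d = (0.5, -0.5).
The basis stays optimal until porter reaches 0; allowable increase = 30 kg.

30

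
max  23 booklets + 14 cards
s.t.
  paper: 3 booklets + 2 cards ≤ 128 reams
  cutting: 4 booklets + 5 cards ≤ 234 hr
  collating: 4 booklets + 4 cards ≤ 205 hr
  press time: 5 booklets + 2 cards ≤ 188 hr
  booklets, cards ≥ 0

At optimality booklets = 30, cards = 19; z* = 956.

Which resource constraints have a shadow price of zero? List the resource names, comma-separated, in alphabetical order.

paper: 128/128 (binding)
cutting: 215/234 (slack 19)
collating: 196/205 (slack 9)
press time: 188/188 (binding)
By complementary slackness, a constraint with positive slack has shadow price 0 → collating, cutting.

collating, cutting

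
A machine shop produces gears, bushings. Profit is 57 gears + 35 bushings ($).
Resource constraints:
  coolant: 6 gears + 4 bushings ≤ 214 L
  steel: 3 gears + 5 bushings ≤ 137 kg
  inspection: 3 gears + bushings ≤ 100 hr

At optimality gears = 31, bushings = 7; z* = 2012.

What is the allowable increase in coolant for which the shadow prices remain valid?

Binding constraints: coolant, inspection. The basis is B = [[6,4],[3,1]] with det -6.
Per unit increase in coolant, x* moves by d = (-0.1667, 0.5).
The basis stays optimal until steel becomes binding; allowable increase = 4.5 L.

4.5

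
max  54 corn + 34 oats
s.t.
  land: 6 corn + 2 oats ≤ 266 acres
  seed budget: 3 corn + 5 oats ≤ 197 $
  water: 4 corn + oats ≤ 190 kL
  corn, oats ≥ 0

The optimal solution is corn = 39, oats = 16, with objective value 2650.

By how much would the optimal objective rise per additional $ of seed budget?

4

At the optimum: land uses 266 of 266 (binding); seed budget uses 197 of 197 (binding); water uses 172 of 190 (slack = 18).
By complementary slackness, y = 0 for the non-binding constraint.
From A_Bᵀ y = c: 6·y_land + 3·y_seed budget = 54; 2·y_land + 5·y_seed budget = 34.
→ y_land = 7 and y_seed budget = 4.
Shadow price of seed budget = 4.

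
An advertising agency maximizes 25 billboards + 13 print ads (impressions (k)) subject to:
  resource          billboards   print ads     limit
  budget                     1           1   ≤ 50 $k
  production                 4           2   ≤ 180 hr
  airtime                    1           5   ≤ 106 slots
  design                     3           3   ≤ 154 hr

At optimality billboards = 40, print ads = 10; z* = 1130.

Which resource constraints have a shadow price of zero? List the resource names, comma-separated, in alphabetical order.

airtime, design

budget: 50/50 (binding)
production: 180/180 (binding)
airtime: 90/106 (slack 16)
design: 150/154 (slack 4)
By complementary slackness, a constraint with positive slack has shadow price 0 → airtime, design.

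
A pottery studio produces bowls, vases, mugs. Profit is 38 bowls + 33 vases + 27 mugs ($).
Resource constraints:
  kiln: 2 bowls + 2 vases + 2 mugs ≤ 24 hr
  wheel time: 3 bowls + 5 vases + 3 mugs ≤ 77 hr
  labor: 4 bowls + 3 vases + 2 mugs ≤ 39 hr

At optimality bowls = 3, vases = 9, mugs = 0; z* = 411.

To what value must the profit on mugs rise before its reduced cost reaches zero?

28

Binding: kiln and labor. Non-binding: wheel time (23 unused).
Slack constraints have shadow price 0 (complementary slackness).
The binding rows give the dual system: 2·y_kiln + 4·y_labor = 38 and 2·y_kiln + 3·y_labor = 33.
Solving: y_kiln = 9, y_labor = 5.
mugs enters the basis when its profit ≥ yᵀa₃ = 9·2 + 5·2 = 28.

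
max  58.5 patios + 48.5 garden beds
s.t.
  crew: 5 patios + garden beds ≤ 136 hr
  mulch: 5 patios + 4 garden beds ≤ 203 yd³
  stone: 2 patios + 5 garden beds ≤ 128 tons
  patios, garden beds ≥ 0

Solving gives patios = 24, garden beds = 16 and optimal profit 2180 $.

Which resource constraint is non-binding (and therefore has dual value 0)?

mulch

crew: 136/136 (binding)
mulch: 184/203 (slack 19)
stone: 128/128 (binding)
By complementary slackness, a constraint with positive slack has shadow price 0 → mulch.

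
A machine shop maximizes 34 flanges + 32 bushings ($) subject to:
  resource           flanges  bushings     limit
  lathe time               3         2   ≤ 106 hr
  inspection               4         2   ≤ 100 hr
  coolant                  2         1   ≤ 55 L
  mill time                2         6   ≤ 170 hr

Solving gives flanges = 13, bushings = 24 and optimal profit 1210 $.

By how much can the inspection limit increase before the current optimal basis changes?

Binding constraints: inspection, mill time. The basis is B = [[4,2],[2,6]] with det 20.
Per unit increase in inspection, x* moves by d = (0.3, -0.1).
The basis stays optimal until coolant becomes binding; allowable increase = 10 hr.

10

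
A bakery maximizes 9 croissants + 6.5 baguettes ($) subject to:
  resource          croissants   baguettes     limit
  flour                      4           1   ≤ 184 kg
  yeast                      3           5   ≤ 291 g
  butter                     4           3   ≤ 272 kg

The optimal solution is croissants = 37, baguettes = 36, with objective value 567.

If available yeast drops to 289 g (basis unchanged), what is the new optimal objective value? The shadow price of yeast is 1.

Δb = -2, so new z* = 567 + (1)·(-2) = 567 − 2 = 565.

565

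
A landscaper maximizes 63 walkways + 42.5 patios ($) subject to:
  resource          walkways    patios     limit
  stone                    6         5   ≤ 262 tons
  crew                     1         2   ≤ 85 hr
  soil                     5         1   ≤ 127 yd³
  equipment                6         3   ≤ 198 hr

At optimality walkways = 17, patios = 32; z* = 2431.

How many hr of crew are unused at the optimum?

4

crew used = 1·17 + 2·32 = 81; slack = 85 − 81 = 4.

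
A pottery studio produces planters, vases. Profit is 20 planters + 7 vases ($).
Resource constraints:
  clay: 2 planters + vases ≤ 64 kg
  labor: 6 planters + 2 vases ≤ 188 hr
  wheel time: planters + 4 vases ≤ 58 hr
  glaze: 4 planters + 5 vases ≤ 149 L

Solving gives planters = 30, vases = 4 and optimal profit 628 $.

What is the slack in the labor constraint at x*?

labor used = 6·30 + 2·4 = 188; slack = 188 − 188 = 0.

0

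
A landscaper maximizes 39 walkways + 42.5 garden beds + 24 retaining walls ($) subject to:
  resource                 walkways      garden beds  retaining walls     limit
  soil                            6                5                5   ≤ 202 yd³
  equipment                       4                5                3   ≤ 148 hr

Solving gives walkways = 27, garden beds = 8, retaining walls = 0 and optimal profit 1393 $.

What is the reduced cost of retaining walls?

Both soil and equipment are binding at x*.
The binding rows give the dual system: 6·y_soil + 4·y_equipment = 39 and 5·y_soil + 5·y_equipment = 42.5.
→ y_soil = 2.5 and y_equipment = 6.
Reduced cost of retaining walls: c₃ − yᵀa₃ = 24 − (2.5·5 + 6·3) = 24 − 30.5 = -6.5.

-6.5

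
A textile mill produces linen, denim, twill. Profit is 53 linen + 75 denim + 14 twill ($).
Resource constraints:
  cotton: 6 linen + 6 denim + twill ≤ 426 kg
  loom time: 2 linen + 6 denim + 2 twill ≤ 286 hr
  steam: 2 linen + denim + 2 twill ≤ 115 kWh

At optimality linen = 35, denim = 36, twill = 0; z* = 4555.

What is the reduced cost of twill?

-4

Check each constraint at x*: cotton 426/426 (tight); loom time 286/286 (tight); steam 106/115 (slack 9).
By complementary slackness, y = 0 for the non-binding constraint.
The binding rows give the dual system: 6·y_cotton + 2·y_loom time = 53 and 6·y_cotton + 6·y_loom time = 75.
Solving: y_cotton = 7, y_loom time = 5.5.
Reduced cost of twill: c₃ − yᵀa₃ = 14 − (7·1 + 5.5·2) = 14 − 18 = -4.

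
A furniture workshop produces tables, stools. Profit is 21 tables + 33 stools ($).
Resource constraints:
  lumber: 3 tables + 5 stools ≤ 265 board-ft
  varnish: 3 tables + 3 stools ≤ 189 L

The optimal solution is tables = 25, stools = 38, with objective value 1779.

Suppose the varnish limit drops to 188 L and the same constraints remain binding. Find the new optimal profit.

Both lumber and varnish are binding at x*.
Dual feasibility on the basic columns requires 3·y_lumber + 3·y_varnish = 21, 5·y_lumber + 3·y_varnish = 33.
Solving: y_lumber = 6, y_varnish = 1.
Δz = y_varnish·Δb = 1 × (-1) = -1, so new z* = 1779 − 1 = 1778.

1778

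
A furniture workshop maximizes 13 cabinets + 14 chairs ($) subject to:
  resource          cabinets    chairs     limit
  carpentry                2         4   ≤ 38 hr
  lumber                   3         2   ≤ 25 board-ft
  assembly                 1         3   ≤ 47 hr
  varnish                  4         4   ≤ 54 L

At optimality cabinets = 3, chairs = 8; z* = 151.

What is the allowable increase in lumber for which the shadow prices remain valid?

Binding constraints: carpentry, lumber. The basis is B = [[2,4],[3,2]] with det -8.
Per unit increase in lumber, x* moves by d = (0.5, -0.25).
The basis stays optimal until varnish becomes binding; allowable increase = 10 board-ft.

10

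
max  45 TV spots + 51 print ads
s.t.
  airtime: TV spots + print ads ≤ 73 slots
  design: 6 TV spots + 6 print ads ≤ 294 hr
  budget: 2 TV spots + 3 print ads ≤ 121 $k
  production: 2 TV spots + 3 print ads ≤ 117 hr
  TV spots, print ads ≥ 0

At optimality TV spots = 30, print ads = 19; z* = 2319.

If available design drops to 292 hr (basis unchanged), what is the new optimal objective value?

Check each constraint at x*: airtime 49/73 (slack 24); design 294/294 (tight); budget 117/121 (slack 4); production 117/117 (tight).
Since airtime, budget are not tight, their duals are 0.
The binding rows give the dual system: 6·y_design + 2·y_production = 45 and 6·y_design + 3·y_production = 51.
→ y_design = 5.5 and y_production = 6.
Δz = y_design·Δb = 5.5 × (-2) = -11, so new z* = 2319 − 11 = 2308.

2308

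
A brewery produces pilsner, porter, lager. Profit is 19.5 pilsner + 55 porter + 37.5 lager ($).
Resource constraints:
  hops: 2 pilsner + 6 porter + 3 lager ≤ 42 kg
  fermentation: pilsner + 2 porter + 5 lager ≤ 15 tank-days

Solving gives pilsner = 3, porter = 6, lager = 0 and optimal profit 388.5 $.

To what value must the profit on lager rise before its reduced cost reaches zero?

Both hops and fermentation are binding at x*.
Dual feasibility on the basic columns requires 2·y_hops + 1·y_fermentation = 19.5, 6·y_hops + 2·y_fermentation = 55.
Solving: y_hops = 8, y_fermentation = 3.5.
lager enters the basis when its profit ≥ yᵀa₃ = 8·3 + 3.5·5 = 41.5.

41.5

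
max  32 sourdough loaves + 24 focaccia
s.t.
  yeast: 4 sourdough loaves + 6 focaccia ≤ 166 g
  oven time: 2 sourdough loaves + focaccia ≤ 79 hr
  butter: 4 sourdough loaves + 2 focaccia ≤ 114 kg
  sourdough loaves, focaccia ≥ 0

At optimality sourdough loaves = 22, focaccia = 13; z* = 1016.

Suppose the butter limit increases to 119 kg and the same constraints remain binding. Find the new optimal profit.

1046

At the optimum: yeast uses 166 of 166 (binding); oven time uses 57 of 79 (slack = 22); butter uses 114 of 114 (binding).
Slack constraints have shadow price 0 (complementary slackness).
From A_Bᵀ y = c: 4·y_yeast + 4·y_butter = 32; 6·y_yeast + 2·y_butter = 24.
→ y_yeast = 2 and y_butter = 6.
Δz = y_butter·Δb = 6 × (5) = 30, so new z* = 1016 + 30 = 1046.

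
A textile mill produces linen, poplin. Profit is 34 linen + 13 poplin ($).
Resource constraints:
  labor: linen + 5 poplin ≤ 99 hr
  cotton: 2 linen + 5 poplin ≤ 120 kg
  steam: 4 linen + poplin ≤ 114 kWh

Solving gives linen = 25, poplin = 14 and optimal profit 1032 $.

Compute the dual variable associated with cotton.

1

Check each constraint at x*: labor 95/99 (slack 4); cotton 120/120 (tight); steam 114/114 (tight).
Slack constraints have shadow price 0 (complementary slackness).
The binding rows give the dual system: 2·y_cotton + 4·y_steam = 34 and 5·y_cotton + 1·y_steam = 13.
→ y_cotton = 1 and y_steam = 8.
Shadow price of cotton = 1.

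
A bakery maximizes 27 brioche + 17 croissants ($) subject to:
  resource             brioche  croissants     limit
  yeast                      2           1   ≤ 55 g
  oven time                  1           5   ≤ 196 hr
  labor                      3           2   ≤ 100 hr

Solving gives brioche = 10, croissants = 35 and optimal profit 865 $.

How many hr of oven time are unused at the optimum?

11

oven time used = 1·10 + 5·35 = 185; slack = 196 − 185 = 11.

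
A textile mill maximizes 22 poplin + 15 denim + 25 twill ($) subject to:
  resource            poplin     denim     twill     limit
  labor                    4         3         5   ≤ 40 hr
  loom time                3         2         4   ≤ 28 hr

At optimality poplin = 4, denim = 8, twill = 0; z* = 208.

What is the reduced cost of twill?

-4

At the optimum: labor uses 40 of 40 (binding); loom time uses 28 of 28 (binding).
The binding rows give the dual system: 4·y_labor + 3·y_loom time = 22 and 3·y_labor + 2·y_loom time = 15.
→ y_labor = 1 and y_loom time = 6.
Reduced cost of twill: c₃ − yᵀa₃ = 25 − (1·5 + 6·4) = 25 − 29 = -4.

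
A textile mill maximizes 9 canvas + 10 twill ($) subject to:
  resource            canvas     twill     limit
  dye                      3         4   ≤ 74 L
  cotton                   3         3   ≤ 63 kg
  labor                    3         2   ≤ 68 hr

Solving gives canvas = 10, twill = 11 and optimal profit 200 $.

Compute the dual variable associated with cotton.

Binding: dye and cotton. Non-binding: labor (16 unused).
Since labor is not tight, its dual is 0.
The binding rows give the dual system: 3·y_dye + 3·y_cotton = 9 and 4·y_dye + 3·y_cotton = 10.
→ y_dye = 1 and y_cotton = 2.
Shadow price of cotton = 2.

2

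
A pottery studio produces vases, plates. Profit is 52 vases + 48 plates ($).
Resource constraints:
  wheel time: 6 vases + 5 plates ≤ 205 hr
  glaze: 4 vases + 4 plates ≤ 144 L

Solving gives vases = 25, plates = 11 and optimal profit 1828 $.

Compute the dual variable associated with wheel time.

4

At the optimum: wheel time uses 205 of 205 (binding); glaze uses 144 of 144 (binding).
Dual feasibility on the basic columns requires 6·y_wheel time + 4·y_glaze = 52, 5·y_wheel time + 4·y_glaze = 48.
Solving: y_wheel time = 4, y_glaze = 7.
Shadow price of wheel time = 4.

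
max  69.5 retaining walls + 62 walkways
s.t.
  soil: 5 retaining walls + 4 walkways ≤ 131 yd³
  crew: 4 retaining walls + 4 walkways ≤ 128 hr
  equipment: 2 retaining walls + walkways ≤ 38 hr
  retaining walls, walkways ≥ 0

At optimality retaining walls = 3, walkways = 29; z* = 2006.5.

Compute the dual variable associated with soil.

7.5

At the optimum: soil uses 131 of 131 (binding); crew uses 128 of 128 (binding); equipment uses 35 of 38 (slack = 3).
Slack constraints have shadow price 0 (complementary slackness).
From A_Bᵀ y = c: 5·y_soil + 4·y_crew = 69.5; 4·y_soil + 4·y_crew = 62.
This yields shadow prices y_soil = 7.5, y_crew = 8.
Shadow price of soil = 7.5.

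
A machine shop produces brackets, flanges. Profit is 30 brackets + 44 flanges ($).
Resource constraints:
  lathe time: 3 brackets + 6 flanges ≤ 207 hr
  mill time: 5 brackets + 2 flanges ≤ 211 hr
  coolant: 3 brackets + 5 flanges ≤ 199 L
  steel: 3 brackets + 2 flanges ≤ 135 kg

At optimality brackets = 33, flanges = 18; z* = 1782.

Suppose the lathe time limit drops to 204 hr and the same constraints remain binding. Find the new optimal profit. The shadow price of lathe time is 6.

1764

Δb = -3, so new z* = 1782 + (6)·(-3) = 1782 − 18 = 1764.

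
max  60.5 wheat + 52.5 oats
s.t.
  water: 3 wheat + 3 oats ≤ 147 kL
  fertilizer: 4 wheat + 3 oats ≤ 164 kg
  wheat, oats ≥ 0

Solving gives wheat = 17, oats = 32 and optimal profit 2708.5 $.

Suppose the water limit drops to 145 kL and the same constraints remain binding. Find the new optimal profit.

2689.5

Both water and fertilizer are binding at x*.
Dual feasibility on the basic columns requires 3·y_water + 4·y_fertilizer = 60.5, 3·y_water + 3·y_fertilizer = 52.5.
→ y_water = 9.5 and y_fertilizer = 8.
Δz = y_water·Δb = 9.5 × (-2) = -19, so new z* = 2708.5 − 19 = 2689.5.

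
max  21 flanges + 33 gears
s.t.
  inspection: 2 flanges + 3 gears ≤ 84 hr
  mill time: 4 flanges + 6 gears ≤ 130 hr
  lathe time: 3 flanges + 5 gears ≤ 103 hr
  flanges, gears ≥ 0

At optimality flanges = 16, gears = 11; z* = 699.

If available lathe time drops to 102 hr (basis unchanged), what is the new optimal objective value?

At the optimum: inspection uses 65 of 84 (slack = 19); mill time uses 130 of 130 (binding); lathe time uses 103 of 103 (binding).
By complementary slackness, y = 0 for the non-binding constraint.
Dual feasibility on the basic columns requires 4·y_mill time + 3·y_lathe time = 21, 6·y_mill time + 5·y_lathe time = 33.
This yields shadow prices y_mill time = 3, y_lathe time = 3.
Δz = y_lathe time·Δb = 3 × (-1) = -3, so new z* = 699 − 3 = 696.

696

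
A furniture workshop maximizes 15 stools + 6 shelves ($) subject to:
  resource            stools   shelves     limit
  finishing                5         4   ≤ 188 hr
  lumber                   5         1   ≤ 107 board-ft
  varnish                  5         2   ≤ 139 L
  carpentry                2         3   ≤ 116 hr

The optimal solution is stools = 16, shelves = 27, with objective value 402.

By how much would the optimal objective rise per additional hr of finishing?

At the optimum: finishing uses 188 of 188 (binding); lumber uses 107 of 107 (binding); varnish uses 134 of 139 (slack = 5); carpentry uses 113 of 116 (slack = 3).
Since varnish, carpentry are not tight, their duals are 0.
The binding rows give the dual system: 5·y_finishing + 5·y_lumber = 15 and 4·y_finishing + 1·y_lumber = 6.
Solving: y_finishing = 1, y_lumber = 2.
Shadow price of finishing = 1.

1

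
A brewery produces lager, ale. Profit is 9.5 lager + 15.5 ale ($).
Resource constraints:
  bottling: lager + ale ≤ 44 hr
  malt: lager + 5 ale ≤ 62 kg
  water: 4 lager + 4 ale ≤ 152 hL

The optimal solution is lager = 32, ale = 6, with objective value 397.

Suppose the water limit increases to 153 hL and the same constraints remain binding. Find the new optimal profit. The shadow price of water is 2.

Δb = 1, so new z* = 397 + (2)·(1) = 397 + 2 = 399.

399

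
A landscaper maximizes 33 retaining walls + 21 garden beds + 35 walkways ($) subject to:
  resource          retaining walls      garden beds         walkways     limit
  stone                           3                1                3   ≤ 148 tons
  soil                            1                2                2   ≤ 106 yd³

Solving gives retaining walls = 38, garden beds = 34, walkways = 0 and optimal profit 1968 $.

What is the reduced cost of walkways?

Both stone and soil are binding at x*.
The binding rows give the dual system: 3·y_stone + 1·y_soil = 33 and 1·y_stone + 2·y_soil = 21.
This yields shadow prices y_stone = 9, y_soil = 6.
Reduced cost of walkways: c₃ − yᵀa₃ = 35 − (9·3 + 6·2) = 35 − 39 = -4.

-4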